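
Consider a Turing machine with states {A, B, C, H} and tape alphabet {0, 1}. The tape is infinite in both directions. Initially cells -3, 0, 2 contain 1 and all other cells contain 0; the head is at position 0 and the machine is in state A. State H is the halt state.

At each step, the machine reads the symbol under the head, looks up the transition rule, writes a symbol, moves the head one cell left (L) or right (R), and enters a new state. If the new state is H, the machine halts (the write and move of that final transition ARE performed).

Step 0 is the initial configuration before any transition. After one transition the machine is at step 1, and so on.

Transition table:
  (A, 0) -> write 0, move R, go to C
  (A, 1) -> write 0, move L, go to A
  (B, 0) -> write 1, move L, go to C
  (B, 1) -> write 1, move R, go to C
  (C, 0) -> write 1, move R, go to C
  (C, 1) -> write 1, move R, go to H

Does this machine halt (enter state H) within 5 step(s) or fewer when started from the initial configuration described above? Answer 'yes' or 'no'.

Step 1: in state A at pos 0, read 1 -> (A,1)->write 0,move L,goto A. Now: state=A, head=-1, tape[-4..3]=01000010 (head:    ^)
Step 2: in state A at pos -1, read 0 -> (A,0)->write 0,move R,goto C. Now: state=C, head=0, tape[-4..3]=01000010 (head:     ^)
Step 3: in state C at pos 0, read 0 -> (C,0)->write 1,move R,goto C. Now: state=C, head=1, tape[-4..3]=01001010 (head:      ^)
Step 4: in state C at pos 1, read 0 -> (C,0)->write 1,move R,goto C. Now: state=C, head=2, tape[-4..3]=01001110 (head:       ^)
Step 5: in state C at pos 2, read 1 -> (C,1)->write 1,move R,goto H. Now: state=H, head=3, tape[-4..4]=010011100 (head:        ^)
State H reached at step 5; 5 <= 5 -> yes

Answer: yes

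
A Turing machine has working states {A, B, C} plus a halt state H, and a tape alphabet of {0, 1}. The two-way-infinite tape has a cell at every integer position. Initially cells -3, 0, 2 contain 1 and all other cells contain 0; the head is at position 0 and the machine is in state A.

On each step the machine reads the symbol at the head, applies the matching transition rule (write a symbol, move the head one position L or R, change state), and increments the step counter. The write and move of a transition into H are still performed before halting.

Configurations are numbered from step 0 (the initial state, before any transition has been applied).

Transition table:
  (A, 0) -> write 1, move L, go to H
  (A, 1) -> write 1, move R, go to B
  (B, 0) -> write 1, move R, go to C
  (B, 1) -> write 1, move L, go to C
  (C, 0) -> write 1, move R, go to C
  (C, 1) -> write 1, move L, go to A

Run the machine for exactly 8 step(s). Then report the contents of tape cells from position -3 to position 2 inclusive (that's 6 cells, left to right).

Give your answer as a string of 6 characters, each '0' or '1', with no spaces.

Answer: 100111

Derivation:
Step 1: in state A at pos 0, read 1 -> (A,1)->write 1,move R,goto B. Now: state=B, head=1, tape[-4..3]=01001010 (head:      ^)
Step 2: in state B at pos 1, read 0 -> (B,0)->write 1,move R,goto C. Now: state=C, head=2, tape[-4..3]=01001110 (head:       ^)
Step 3: in state C at pos 2, read 1 -> (C,1)->write 1,move L,goto A. Now: state=A, head=1, tape[-4..3]=01001110 (head:      ^)
Step 4: in state A at pos 1, read 1 -> (A,1)->write 1,move R,goto B. Now: state=B, head=2, tape[-4..3]=01001110 (head:       ^)
Step 5: in state B at pos 2, read 1 -> (B,1)->write 1,move L,goto C. Now: state=C, head=1, tape[-4..3]=01001110 (head:      ^)
Step 6: in state C at pos 1, read 1 -> (C,1)->write 1,move L,goto A. Now: state=A, head=0, tape[-4..3]=01001110 (head:     ^)
Step 7: in state A at pos 0, read 1 -> (A,1)->write 1,move R,goto B. Now: state=B, head=1, tape[-4..3]=01001110 (head:      ^)
Step 8: in state B at pos 1, read 1 -> (B,1)->write 1,move L,goto C. Now: state=C, head=0, tape[-4..3]=01001110 (head:     ^)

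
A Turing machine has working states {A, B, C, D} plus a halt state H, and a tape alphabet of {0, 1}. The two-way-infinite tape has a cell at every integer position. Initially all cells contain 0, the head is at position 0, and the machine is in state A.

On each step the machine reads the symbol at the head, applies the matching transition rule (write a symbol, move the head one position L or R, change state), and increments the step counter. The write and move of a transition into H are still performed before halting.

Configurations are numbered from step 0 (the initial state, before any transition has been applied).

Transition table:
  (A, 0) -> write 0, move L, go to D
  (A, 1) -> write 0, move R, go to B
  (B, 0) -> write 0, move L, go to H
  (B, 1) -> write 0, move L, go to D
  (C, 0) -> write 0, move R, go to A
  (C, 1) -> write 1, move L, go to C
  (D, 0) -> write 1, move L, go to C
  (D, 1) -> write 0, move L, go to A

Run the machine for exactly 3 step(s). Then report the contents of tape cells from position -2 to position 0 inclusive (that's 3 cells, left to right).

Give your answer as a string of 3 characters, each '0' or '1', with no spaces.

Answer: 010

Derivation:
Step 1: in state A at pos 0, read 0 -> (A,0)->write 0,move L,goto D. Now: state=D, head=-1, tape[-2..1]=0000 (head:  ^)
Step 2: in state D at pos -1, read 0 -> (D,0)->write 1,move L,goto C. Now: state=C, head=-2, tape[-3..1]=00100 (head:  ^)
Step 3: in state C at pos -2, read 0 -> (C,0)->write 0,move R,goto A. Now: state=A, head=-1, tape[-3..1]=00100 (head:   ^)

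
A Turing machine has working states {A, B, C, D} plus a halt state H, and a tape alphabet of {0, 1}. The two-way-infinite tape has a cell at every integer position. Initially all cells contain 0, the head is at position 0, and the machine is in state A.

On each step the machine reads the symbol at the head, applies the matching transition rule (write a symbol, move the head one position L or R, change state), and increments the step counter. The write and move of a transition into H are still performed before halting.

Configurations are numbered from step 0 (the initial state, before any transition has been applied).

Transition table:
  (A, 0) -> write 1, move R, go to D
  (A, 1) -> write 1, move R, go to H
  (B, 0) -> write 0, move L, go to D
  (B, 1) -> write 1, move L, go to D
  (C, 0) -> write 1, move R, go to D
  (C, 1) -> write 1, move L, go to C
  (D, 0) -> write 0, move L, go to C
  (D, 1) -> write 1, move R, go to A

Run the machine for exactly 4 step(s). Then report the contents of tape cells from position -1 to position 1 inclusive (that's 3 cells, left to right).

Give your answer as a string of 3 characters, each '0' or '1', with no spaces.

Step 1: in state A at pos 0, read 0 -> (A,0)->write 1,move R,goto D. Now: state=D, head=1, tape[-1..2]=0100 (head:   ^)
Step 2: in state D at pos 1, read 0 -> (D,0)->write 0,move L,goto C. Now: state=C, head=0, tape[-1..2]=0100 (head:  ^)
Step 3: in state C at pos 0, read 1 -> (C,1)->write 1,move L,goto C. Now: state=C, head=-1, tape[-2..2]=00100 (head:  ^)
Step 4: in state C at pos -1, read 0 -> (C,0)->write 1,move R,goto D. Now: state=D, head=0, tape[-2..2]=01100 (head:   ^)

Answer: 110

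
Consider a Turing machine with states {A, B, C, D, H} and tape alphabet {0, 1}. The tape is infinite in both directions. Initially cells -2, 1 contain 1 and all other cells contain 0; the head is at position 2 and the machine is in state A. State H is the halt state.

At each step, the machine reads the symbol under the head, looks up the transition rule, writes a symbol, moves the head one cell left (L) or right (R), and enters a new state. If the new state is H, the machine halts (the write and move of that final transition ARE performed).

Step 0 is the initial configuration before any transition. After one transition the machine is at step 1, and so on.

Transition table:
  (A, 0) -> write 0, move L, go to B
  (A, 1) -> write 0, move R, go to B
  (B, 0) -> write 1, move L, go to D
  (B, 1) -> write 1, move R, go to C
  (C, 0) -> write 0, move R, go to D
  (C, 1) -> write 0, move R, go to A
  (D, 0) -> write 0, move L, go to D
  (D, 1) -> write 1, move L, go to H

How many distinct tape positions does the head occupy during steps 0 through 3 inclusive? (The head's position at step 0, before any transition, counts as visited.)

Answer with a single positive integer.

Step 1: in state A at pos 2, read 0 -> (A,0)->write 0,move L,goto B. Now: state=B, head=1, tape[-3..3]=0100100 (head:     ^)
Step 2: in state B at pos 1, read 1 -> (B,1)->write 1,move R,goto C. Now: state=C, head=2, tape[-3..3]=0100100 (head:      ^)
Step 3: in state C at pos 2, read 0 -> (C,0)->write 0,move R,goto D. Now: state=D, head=3, tape[-3..4]=01001000 (head:       ^)
Head positions at steps 0..3: starting at 2, distinct positions visited = {1, 2, 3} -> 3 position(s)

Answer: 3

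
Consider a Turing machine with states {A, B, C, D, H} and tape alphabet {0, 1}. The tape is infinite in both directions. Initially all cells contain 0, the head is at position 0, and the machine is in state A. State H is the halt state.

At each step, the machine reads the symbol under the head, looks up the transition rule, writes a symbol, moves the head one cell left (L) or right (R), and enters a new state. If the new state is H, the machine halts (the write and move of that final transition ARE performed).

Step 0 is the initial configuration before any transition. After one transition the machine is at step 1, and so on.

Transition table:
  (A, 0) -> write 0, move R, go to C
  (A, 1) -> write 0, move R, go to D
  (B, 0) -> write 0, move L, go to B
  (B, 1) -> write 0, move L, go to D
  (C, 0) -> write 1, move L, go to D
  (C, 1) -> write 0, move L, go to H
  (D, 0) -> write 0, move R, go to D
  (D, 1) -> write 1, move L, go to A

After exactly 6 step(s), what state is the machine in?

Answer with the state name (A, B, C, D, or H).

Step 1: in state A at pos 0, read 0 -> (A,0)->write 0,move R,goto C. Now: state=C, head=1, tape[-1..2]=0000 (head:   ^)
Step 2: in state C at pos 1, read 0 -> (C,0)->write 1,move L,goto D. Now: state=D, head=0, tape[-1..2]=0010 (head:  ^)
Step 3: in state D at pos 0, read 0 -> (D,0)->write 0,move R,goto D. Now: state=D, head=1, tape[-1..2]=0010 (head:   ^)
Step 4: in state D at pos 1, read 1 -> (D,1)->write 1,move L,goto A. Now: state=A, head=0, tape[-1..2]=0010 (head:  ^)
Step 5: in state A at pos 0, read 0 -> (A,0)->write 0,move R,goto C. Now: state=C, head=1, tape[-1..2]=0010 (head:   ^)
Step 6: in state C at pos 1, read 1 -> (C,1)->write 0,move L,goto H. Now: state=H, head=0, tape[-1..2]=0000 (head:  ^)

Answer: H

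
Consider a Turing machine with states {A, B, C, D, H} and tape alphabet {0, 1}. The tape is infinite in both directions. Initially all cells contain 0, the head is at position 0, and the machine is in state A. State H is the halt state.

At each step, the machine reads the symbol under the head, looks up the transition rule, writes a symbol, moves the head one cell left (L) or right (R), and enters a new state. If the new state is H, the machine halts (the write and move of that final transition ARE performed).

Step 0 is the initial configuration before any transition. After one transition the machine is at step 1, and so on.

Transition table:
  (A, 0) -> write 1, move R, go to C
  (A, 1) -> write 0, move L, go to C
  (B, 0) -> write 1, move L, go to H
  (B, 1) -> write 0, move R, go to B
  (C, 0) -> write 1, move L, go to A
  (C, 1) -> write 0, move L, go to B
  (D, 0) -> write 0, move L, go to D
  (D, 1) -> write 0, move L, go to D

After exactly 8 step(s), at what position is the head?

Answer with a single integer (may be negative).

Step 1: in state A at pos 0, read 0 -> (A,0)->write 1,move R,goto C. Now: state=C, head=1, tape[-1..2]=0100 (head:   ^)
Step 2: in state C at pos 1, read 0 -> (C,0)->write 1,move L,goto A. Now: state=A, head=0, tape[-1..2]=0110 (head:  ^)
Step 3: in state A at pos 0, read 1 -> (A,1)->write 0,move L,goto C. Now: state=C, head=-1, tape[-2..2]=00010 (head:  ^)
Step 4: in state C at pos -1, read 0 -> (C,0)->write 1,move L,goto A. Now: state=A, head=-2, tape[-3..2]=001010 (head:  ^)
Step 5: in state A at pos -2, read 0 -> (A,0)->write 1,move R,goto C. Now: state=C, head=-1, tape[-3..2]=011010 (head:   ^)
Step 6: in state C at pos -1, read 1 -> (C,1)->write 0,move L,goto B. Now: state=B, head=-2, tape[-3..2]=010010 (head:  ^)
Step 7: in state B at pos -2, read 1 -> (B,1)->write 0,move R,goto B. Now: state=B, head=-1, tape[-3..2]=000010 (head:   ^)
Step 8: in state B at pos -1, read 0 -> (B,0)->write 1,move L,goto H. Now: state=H, head=-2, tape[-3..2]=001010 (head:  ^)

Answer: -2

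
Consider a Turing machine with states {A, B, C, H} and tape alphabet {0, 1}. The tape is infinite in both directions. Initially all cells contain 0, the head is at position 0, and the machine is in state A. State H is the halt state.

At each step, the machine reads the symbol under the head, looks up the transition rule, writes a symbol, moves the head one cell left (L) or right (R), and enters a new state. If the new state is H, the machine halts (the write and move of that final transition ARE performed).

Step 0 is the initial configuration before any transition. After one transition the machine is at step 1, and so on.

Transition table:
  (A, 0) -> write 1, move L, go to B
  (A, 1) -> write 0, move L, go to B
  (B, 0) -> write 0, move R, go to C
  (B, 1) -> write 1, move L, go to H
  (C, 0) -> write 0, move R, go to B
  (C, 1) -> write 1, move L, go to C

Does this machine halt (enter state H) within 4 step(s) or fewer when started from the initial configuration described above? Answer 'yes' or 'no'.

Step 1: in state A at pos 0, read 0 -> (A,0)->write 1,move L,goto B. Now: state=B, head=-1, tape[-2..1]=0010 (head:  ^)
Step 2: in state B at pos -1, read 0 -> (B,0)->write 0,move R,goto C. Now: state=C, head=0, tape[-2..1]=0010 (head:   ^)
Step 3: in state C at pos 0, read 1 -> (C,1)->write 1,move L,goto C. Now: state=C, head=-1, tape[-2..1]=0010 (head:  ^)
Step 4: in state C at pos -1, read 0 -> (C,0)->write 0,move R,goto B. Now: state=B, head=0, tape[-2..1]=0010 (head:   ^)
After 4 step(s): state = B (not H) -> not halted within 4 -> no

Answer: no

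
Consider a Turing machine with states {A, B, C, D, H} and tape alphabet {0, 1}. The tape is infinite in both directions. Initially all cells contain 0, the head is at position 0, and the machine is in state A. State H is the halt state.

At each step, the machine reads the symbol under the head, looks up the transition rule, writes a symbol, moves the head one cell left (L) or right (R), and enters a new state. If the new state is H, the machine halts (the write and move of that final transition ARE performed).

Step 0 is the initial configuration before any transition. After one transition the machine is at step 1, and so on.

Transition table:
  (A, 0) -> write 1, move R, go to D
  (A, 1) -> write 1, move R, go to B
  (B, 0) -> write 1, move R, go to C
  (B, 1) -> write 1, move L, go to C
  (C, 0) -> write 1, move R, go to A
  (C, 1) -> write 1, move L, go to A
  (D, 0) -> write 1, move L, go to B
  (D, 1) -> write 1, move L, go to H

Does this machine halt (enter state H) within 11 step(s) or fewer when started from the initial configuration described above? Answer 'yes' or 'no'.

Answer: no

Derivation:
Step 1: in state A at pos 0, read 0 -> (A,0)->write 1,move R,goto D. Now: state=D, head=1, tape[-1..2]=0100 (head:   ^)
Step 2: in state D at pos 1, read 0 -> (D,0)->write 1,move L,goto B. Now: state=B, head=0, tape[-1..2]=0110 (head:  ^)
Step 3: in state B at pos 0, read 1 -> (B,1)->write 1,move L,goto C. Now: state=C, head=-1, tape[-2..2]=00110 (head:  ^)
Step 4: in state C at pos -1, read 0 -> (C,0)->write 1,move R,goto A. Now: state=A, head=0, tape[-2..2]=01110 (head:   ^)
Step 5: in state A at pos 0, read 1 -> (A,1)->write 1,move R,goto B. Now: state=B, head=1, tape[-2..2]=01110 (head:    ^)
Step 6: in state B at pos 1, read 1 -> (B,1)->write 1,move L,goto C. Now: state=C, head=0, tape[-2..2]=01110 (head:   ^)
Step 7: in state C at pos 0, read 1 -> (C,1)->write 1,move L,goto A. Now: state=A, head=-1, tape[-2..2]=01110 (head:  ^)
Step 8: in state A at pos -1, read 1 -> (A,1)->write 1,move R,goto B. Now: state=B, head=0, tape[-2..2]=01110 (head:   ^)
Step 9: in state B at pos 0, read 1 -> (B,1)->write 1,move L,goto C. Now: state=C, head=-1, tape[-2..2]=01110 (head:  ^)
Step 10: in state C at pos -1, read 1 -> (C,1)->write 1,move L,goto A. Now: state=A, head=-2, tape[-3..2]=001110 (head:  ^)
Step 11: in state A at pos -2, read 0 -> (A,0)->write 1,move R,goto D. Now: state=D, head=-1, tape[-3..2]=011110 (head:   ^)
After 11 step(s): state = D (not H) -> not halted within 11 -> no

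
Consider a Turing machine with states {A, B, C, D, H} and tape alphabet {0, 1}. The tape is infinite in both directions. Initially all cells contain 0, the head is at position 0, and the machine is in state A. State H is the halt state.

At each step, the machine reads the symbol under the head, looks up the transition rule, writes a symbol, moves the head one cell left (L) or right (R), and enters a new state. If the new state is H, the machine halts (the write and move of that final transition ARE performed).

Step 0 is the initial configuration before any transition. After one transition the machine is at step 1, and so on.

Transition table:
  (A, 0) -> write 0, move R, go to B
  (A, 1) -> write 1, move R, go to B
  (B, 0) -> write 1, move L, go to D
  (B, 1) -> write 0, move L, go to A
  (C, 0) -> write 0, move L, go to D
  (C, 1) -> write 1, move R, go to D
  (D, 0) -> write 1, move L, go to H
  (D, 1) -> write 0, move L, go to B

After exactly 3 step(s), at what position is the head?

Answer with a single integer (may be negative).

Step 1: in state A at pos 0, read 0 -> (A,0)->write 0,move R,goto B. Now: state=B, head=1, tape[-1..2]=0000 (head:   ^)
Step 2: in state B at pos 1, read 0 -> (B,0)->write 1,move L,goto D. Now: state=D, head=0, tape[-1..2]=0010 (head:  ^)
Step 3: in state D at pos 0, read 0 -> (D,0)->write 1,move L,goto H. Now: state=H, head=-1, tape[-2..2]=00110 (head:  ^)

Answer: -1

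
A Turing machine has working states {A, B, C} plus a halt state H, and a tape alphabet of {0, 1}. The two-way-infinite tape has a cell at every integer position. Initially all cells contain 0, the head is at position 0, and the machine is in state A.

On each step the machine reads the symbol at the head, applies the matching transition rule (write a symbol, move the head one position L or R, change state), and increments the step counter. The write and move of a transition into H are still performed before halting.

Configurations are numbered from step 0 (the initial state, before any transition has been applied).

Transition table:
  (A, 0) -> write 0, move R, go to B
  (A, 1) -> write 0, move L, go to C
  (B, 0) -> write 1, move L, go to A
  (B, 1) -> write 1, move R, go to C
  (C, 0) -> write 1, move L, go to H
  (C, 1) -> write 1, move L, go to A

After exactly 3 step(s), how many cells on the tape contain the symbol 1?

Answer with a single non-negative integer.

Answer: 1

Derivation:
Step 1: in state A at pos 0, read 0 -> (A,0)->write 0,move R,goto B. Now: state=B, head=1, tape[-1..2]=0000 (head:   ^)
Step 2: in state B at pos 1, read 0 -> (B,0)->write 1,move L,goto A. Now: state=A, head=0, tape[-1..2]=0010 (head:  ^)
Step 3: in state A at pos 0, read 0 -> (A,0)->write 0,move R,goto B. Now: state=B, head=1, tape[-1..2]=0010 (head:   ^)
Cells containing 1 after step 3: {1} -> 1 cell(s)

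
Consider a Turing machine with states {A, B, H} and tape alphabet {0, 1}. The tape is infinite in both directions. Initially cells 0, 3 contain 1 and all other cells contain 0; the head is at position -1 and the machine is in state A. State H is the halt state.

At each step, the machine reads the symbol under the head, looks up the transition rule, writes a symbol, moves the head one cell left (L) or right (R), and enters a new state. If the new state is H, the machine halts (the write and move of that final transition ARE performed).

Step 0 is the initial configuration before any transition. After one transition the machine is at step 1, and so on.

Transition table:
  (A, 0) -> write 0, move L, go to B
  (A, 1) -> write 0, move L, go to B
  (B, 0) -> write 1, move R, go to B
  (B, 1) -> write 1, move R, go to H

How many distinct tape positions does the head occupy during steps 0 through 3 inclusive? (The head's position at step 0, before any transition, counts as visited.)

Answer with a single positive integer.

Step 1: in state A at pos -1, read 0 -> (A,0)->write 0,move L,goto B. Now: state=B, head=-2, tape[-3..4]=00010010 (head:  ^)
Step 2: in state B at pos -2, read 0 -> (B,0)->write 1,move R,goto B. Now: state=B, head=-1, tape[-3..4]=01010010 (head:   ^)
Step 3: in state B at pos -1, read 0 -> (B,0)->write 1,move R,goto B. Now: state=B, head=0, tape[-3..4]=01110010 (head:    ^)
Head positions at steps 0..3: starting at -1, distinct positions visited = {-2, -1, 0} -> 3 position(s)

Answer: 3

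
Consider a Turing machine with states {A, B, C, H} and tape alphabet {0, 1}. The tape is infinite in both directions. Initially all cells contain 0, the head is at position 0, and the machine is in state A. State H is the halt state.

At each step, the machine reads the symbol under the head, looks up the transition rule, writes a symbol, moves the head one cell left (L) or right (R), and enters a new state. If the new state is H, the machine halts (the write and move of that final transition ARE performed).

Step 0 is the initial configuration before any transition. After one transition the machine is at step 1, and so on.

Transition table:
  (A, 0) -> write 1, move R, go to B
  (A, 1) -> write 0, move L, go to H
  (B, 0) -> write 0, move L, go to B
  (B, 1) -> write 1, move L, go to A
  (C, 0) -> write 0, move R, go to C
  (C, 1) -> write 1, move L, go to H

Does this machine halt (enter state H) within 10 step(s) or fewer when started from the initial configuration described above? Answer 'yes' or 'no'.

Step 1: in state A at pos 0, read 0 -> (A,0)->write 1,move R,goto B. Now: state=B, head=1, tape[-1..2]=0100 (head:   ^)
Step 2: in state B at pos 1, read 0 -> (B,0)->write 0,move L,goto B. Now: state=B, head=0, tape[-1..2]=0100 (head:  ^)
Step 3: in state B at pos 0, read 1 -> (B,1)->write 1,move L,goto A. Now: state=A, head=-1, tape[-2..2]=00100 (head:  ^)
Step 4: in state A at pos -1, read 0 -> (A,0)->write 1,move R,goto B. Now: state=B, head=0, tape[-2..2]=01100 (head:   ^)
Step 5: in state B at pos 0, read 1 -> (B,1)->write 1,move L,goto A. Now: state=A, head=-1, tape[-2..2]=01100 (head:  ^)
Step 6: in state A at pos -1, read 1 -> (A,1)->write 0,move L,goto H. Now: state=H, head=-2, tape[-3..2]=000100 (head:  ^)
State H reached at step 6; 6 <= 10 -> yes

Answer: yes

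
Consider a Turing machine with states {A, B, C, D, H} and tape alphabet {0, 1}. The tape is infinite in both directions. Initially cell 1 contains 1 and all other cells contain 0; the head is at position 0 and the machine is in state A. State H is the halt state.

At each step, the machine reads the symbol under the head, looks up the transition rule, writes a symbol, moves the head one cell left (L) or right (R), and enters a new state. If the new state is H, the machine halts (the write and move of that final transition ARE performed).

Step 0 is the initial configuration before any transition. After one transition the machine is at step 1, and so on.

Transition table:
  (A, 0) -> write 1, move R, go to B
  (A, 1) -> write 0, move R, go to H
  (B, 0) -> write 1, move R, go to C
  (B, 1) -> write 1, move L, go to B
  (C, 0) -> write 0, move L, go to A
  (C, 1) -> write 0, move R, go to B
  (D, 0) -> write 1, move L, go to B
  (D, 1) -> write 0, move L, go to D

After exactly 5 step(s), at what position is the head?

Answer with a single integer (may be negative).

Step 1: in state A at pos 0, read 0 -> (A,0)->write 1,move R,goto B. Now: state=B, head=1, tape[-1..2]=0110 (head:   ^)
Step 2: in state B at pos 1, read 1 -> (B,1)->write 1,move L,goto B. Now: state=B, head=0, tape[-1..2]=0110 (head:  ^)
Step 3: in state B at pos 0, read 1 -> (B,1)->write 1,move L,goto B. Now: state=B, head=-1, tape[-2..2]=00110 (head:  ^)
Step 4: in state B at pos -1, read 0 -> (B,0)->write 1,move R,goto C. Now: state=C, head=0, tape[-2..2]=01110 (head:   ^)
Step 5: in state C at pos 0, read 1 -> (C,1)->write 0,move R,goto B. Now: state=B, head=1, tape[-2..2]=01010 (head:    ^)

Answer: 1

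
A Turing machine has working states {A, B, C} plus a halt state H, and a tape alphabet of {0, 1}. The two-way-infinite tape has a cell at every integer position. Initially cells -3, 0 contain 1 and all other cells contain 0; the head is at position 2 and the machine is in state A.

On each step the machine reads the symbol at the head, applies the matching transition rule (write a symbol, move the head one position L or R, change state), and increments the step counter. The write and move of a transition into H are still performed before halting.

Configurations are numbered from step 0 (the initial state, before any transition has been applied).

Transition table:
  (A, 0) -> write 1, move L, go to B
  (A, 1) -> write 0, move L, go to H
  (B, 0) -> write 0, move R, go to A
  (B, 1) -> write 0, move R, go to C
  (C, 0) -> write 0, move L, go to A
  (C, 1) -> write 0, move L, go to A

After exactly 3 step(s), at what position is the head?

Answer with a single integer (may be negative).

Step 1: in state A at pos 2, read 0 -> (A,0)->write 1,move L,goto B. Now: state=B, head=1, tape[-4..3]=01001010 (head:      ^)
Step 2: in state B at pos 1, read 0 -> (B,0)->write 0,move R,goto A. Now: state=A, head=2, tape[-4..3]=01001010 (head:       ^)
Step 3: in state A at pos 2, read 1 -> (A,1)->write 0,move L,goto H. Now: state=H, head=1, tape[-4..3]=01001000 (head:      ^)

Answer: 1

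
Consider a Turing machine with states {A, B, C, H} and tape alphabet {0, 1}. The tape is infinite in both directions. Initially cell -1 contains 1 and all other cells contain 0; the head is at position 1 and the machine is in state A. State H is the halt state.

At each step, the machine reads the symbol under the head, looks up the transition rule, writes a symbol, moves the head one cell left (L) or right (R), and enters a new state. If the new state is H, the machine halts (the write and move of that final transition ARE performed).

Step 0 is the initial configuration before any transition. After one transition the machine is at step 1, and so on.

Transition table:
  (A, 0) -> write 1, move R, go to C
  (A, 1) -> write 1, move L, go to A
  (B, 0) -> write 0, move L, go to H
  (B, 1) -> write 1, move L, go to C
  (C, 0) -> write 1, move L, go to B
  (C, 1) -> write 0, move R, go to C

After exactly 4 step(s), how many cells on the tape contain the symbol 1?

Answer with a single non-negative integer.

Step 1: in state A at pos 1, read 0 -> (A,0)->write 1,move R,goto C. Now: state=C, head=2, tape[-2..3]=010100 (head:     ^)
Step 2: in state C at pos 2, read 0 -> (C,0)->write 1,move L,goto B. Now: state=B, head=1, tape[-2..3]=010110 (head:    ^)
Step 3: in state B at pos 1, read 1 -> (B,1)->write 1,move L,goto C. Now: state=C, head=0, tape[-2..3]=010110 (head:   ^)
Step 4: in state C at pos 0, read 0 -> (C,0)->write 1,move L,goto B. Now: state=B, head=-1, tape[-2..3]=011110 (head:  ^)
Cells containing 1 after step 4: {-1, 0, 1, 2} -> 4 cell(s)

Answer: 4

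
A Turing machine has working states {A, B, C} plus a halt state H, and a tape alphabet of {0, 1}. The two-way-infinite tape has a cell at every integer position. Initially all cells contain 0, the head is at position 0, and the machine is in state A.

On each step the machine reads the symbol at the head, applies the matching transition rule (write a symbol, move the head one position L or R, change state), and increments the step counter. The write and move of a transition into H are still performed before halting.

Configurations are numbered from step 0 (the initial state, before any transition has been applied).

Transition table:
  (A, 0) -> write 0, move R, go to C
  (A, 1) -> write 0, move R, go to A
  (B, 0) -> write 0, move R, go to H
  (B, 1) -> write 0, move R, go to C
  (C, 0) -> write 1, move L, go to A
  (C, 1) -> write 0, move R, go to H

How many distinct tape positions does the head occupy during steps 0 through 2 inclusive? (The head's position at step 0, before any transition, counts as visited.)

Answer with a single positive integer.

Step 1: in state A at pos 0, read 0 -> (A,0)->write 0,move R,goto C. Now: state=C, head=1, tape[-1..2]=0000 (head:   ^)
Step 2: in state C at pos 1, read 0 -> (C,0)->write 1,move L,goto A. Now: state=A, head=0, tape[-1..2]=0010 (head:  ^)
Head positions at steps 0..2: starting at 0, distinct positions visited = {0, 1} -> 2 position(s)

Answer: 2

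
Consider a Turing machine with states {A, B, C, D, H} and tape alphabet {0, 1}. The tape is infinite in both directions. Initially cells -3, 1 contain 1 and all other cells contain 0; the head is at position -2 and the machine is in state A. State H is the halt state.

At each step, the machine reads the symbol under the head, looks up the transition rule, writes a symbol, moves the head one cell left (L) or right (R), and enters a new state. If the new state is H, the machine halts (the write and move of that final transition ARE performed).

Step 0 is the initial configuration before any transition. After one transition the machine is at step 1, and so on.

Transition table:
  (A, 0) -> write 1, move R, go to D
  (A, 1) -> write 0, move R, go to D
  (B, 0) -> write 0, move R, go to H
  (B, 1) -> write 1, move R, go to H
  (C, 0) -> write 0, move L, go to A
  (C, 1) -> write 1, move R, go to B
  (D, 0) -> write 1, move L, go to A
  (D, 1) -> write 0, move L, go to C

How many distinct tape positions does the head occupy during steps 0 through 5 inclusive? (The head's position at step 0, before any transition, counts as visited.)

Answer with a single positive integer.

Step 1: in state A at pos -2, read 0 -> (A,0)->write 1,move R,goto D. Now: state=D, head=-1, tape[-4..2]=0110010 (head:    ^)
Step 2: in state D at pos -1, read 0 -> (D,0)->write 1,move L,goto A. Now: state=A, head=-2, tape[-4..2]=0111010 (head:   ^)
Step 3: in state A at pos -2, read 1 -> (A,1)->write 0,move R,goto D. Now: state=D, head=-1, tape[-4..2]=0101010 (head:    ^)
Step 4: in state D at pos -1, read 1 -> (D,1)->write 0,move L,goto C. Now: state=C, head=-2, tape[-4..2]=0100010 (head:   ^)
Step 5: in state C at pos -2, read 0 -> (C,0)->write 0,move L,goto A. Now: state=A, head=-3, tape[-4..2]=0100010 (head:  ^)
Head positions at steps 0..5: starting at -2, distinct positions visited = {-3, -2, -1} -> 3 position(s)

Answer: 3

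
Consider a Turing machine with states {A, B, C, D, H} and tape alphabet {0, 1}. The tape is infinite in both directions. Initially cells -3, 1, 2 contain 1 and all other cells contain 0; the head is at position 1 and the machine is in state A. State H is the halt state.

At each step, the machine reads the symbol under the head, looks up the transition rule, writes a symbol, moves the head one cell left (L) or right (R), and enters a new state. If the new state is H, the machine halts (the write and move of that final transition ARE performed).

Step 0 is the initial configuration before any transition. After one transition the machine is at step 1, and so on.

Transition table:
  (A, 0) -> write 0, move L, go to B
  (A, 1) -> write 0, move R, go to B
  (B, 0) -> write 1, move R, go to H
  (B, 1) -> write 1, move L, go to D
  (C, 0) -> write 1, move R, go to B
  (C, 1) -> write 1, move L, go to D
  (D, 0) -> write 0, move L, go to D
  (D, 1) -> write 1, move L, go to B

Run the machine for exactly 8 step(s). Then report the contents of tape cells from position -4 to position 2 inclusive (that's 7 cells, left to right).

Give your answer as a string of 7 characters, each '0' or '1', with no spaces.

Step 1: in state A at pos 1, read 1 -> (A,1)->write 0,move R,goto B. Now: state=B, head=2, tape[-4..3]=01000010 (head:       ^)
Step 2: in state B at pos 2, read 1 -> (B,1)->write 1,move L,goto D. Now: state=D, head=1, tape[-4..3]=01000010 (head:      ^)
Step 3: in state D at pos 1, read 0 -> (D,0)->write 0,move L,goto D. Now: state=D, head=0, tape[-4..3]=01000010 (head:     ^)
Step 4: in state D at pos 0, read 0 -> (D,0)->write 0,move L,goto D. Now: state=D, head=-1, tape[-4..3]=01000010 (head:    ^)
Step 5: in state D at pos -1, read 0 -> (D,0)->write 0,move L,goto D. Now: state=D, head=-2, tape[-4..3]=01000010 (head:   ^)
Step 6: in state D at pos -2, read 0 -> (D,0)->write 0,move L,goto D. Now: state=D, head=-3, tape[-4..3]=01000010 (head:  ^)
Step 7: in state D at pos -3, read 1 -> (D,1)->write 1,move L,goto B. Now: state=B, head=-4, tape[-5..3]=001000010 (head:  ^)
Step 8: in state B at pos -4, read 0 -> (B,0)->write 1,move R,goto H. Now: state=H, head=-3, tape[-5..3]=011000010 (head:   ^)

Answer: 1100001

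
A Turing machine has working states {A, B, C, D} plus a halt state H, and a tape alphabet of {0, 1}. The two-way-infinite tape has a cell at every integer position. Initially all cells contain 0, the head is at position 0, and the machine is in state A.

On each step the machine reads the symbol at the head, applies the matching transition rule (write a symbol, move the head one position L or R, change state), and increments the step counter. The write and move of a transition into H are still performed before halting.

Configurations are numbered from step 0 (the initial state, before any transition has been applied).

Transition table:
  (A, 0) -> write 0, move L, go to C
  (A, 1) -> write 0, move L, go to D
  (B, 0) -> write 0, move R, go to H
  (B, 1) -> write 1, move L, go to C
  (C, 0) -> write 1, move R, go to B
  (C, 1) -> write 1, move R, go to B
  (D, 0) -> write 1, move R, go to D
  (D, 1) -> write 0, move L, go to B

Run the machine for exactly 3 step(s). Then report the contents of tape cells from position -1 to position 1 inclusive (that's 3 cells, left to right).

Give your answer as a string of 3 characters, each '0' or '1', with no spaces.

Step 1: in state A at pos 0, read 0 -> (A,0)->write 0,move L,goto C. Now: state=C, head=-1, tape[-2..1]=0000 (head:  ^)
Step 2: in state C at pos -1, read 0 -> (C,0)->write 1,move R,goto B. Now: state=B, head=0, tape[-2..1]=0100 (head:   ^)
Step 3: in state B at pos 0, read 0 -> (B,0)->write 0,move R,goto H. Now: state=H, head=1, tape[-2..2]=01000 (head:    ^)

Answer: 100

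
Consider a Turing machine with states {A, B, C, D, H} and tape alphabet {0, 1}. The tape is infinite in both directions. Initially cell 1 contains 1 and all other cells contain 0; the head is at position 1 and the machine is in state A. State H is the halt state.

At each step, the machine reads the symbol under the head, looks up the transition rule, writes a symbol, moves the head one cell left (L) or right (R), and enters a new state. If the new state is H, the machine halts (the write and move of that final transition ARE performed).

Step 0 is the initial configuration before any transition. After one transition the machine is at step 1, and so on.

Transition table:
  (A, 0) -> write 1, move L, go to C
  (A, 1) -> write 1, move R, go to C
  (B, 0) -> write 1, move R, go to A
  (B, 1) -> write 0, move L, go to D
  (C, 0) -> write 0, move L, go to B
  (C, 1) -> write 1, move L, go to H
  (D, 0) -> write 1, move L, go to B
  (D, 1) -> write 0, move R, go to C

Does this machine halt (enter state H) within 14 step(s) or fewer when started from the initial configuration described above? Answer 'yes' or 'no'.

Answer: yes

Derivation:
Step 1: in state A at pos 1, read 1 -> (A,1)->write 1,move R,goto C. Now: state=C, head=2, tape[0..3]=0100 (head:   ^)
Step 2: in state C at pos 2, read 0 -> (C,0)->write 0,move L,goto B. Now: state=B, head=1, tape[0..3]=0100 (head:  ^)
Step 3: in state B at pos 1, read 1 -> (B,1)->write 0,move L,goto D. Now: state=D, head=0, tape[-1..3]=00000 (head:  ^)
Step 4: in state D at pos 0, read 0 -> (D,0)->write 1,move L,goto B. Now: state=B, head=-1, tape[-2..3]=001000 (head:  ^)
Step 5: in state B at pos -1, read 0 -> (B,0)->write 1,move R,goto A. Now: state=A, head=0, tape[-2..3]=011000 (head:   ^)
Step 6: in state A at pos 0, read 1 -> (A,1)->write 1,move R,goto C. Now: state=C, head=1, tape[-2..3]=011000 (head:    ^)
Step 7: in state C at pos 1, read 0 -> (C,0)->write 0,move L,goto B. Now: state=B, head=0, tape[-2..3]=011000 (head:   ^)
Step 8: in state B at pos 0, read 1 -> (B,1)->write 0,move L,goto D. Now: state=D, head=-1, tape[-2..3]=010000 (head:  ^)
Step 9: in state D at pos -1, read 1 -> (D,1)->write 0,move R,goto C. Now: state=C, head=0, tape[-2..3]=000000 (head:   ^)
Step 10: in state C at pos 0, read 0 -> (C,0)->write 0,move L,goto B. Now: state=B, head=-1, tape[-2..3]=000000 (head:  ^)
Step 11: in state B at pos -1, read 0 -> (B,0)->write 1,move R,goto A. Now: state=A, head=0, tape[-2..3]=010000 (head:   ^)
Step 12: in state A at pos 0, read 0 -> (A,0)->write 1,move L,goto C. Now: state=C, head=-1, tape[-2..3]=011000 (head:  ^)
Step 13: in state C at pos -1, read 1 -> (C,1)->write 1,move L,goto H. Now: state=H, head=-2, tape[-3..3]=0011000 (head:  ^)
State H reached at step 13; 13 <= 14 -> yes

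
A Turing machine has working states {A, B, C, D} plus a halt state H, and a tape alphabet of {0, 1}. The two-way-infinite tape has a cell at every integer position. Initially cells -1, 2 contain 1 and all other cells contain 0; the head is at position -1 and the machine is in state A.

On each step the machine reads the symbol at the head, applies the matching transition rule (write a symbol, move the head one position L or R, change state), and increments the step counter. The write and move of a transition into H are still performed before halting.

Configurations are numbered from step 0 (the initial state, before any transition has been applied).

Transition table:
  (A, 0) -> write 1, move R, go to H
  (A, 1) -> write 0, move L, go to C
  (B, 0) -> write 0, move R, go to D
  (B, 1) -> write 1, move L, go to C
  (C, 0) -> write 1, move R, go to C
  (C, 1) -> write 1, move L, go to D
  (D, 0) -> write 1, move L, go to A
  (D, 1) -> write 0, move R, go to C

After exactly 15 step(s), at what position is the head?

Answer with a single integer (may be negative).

Answer: -2

Derivation:
Step 1: in state A at pos -1, read 1 -> (A,1)->write 0,move L,goto C. Now: state=C, head=-2, tape[-3..3]=0000010 (head:  ^)
Step 2: in state C at pos -2, read 0 -> (C,0)->write 1,move R,goto C. Now: state=C, head=-1, tape[-3..3]=0100010 (head:   ^)
Step 3: in state C at pos -1, read 0 -> (C,0)->write 1,move R,goto C. Now: state=C, head=0, tape[-3..3]=0110010 (head:    ^)
Step 4: in state C at pos 0, read 0 -> (C,0)->write 1,move R,goto C. Now: state=C, head=1, tape[-3..3]=0111010 (head:     ^)
Step 5: in state C at pos 1, read 0 -> (C,0)->write 1,move R,goto C. Now: state=C, head=2, tape[-3..3]=0111110 (head:      ^)
Step 6: in state C at pos 2, read 1 -> (C,1)->write 1,move L,goto D. Now: state=D, head=1, tape[-3..3]=0111110 (head:     ^)
Step 7: in state D at pos 1, read 1 -> (D,1)->write 0,move R,goto C. Now: state=C, head=2, tape[-3..3]=0111010 (head:      ^)
Step 8: in state C at pos 2, read 1 -> (C,1)->write 1,move L,goto D. Now: state=D, head=1, tape[-3..3]=0111010 (head:     ^)
Step 9: in state D at pos 1, read 0 -> (D,0)->write 1,move L,goto A. Now: state=A, head=0, tape[-3..3]=0111110 (head:    ^)
Step 10: in state A at pos 0, read 1 -> (A,1)->write 0,move L,goto C. Now: state=C, head=-1, tape[-3..3]=0110110 (head:   ^)
Step 11: in state C at pos -1, read 1 -> (C,1)->write 1,move L,goto D. Now: state=D, head=-2, tape[-3..3]=0110110 (head:  ^)
Step 12: in state D at pos -2, read 1 -> (D,1)->write 0,move R,goto C. Now: state=C, head=-1, tape[-3..3]=0010110 (head:   ^)
Step 13: in state C at pos -1, read 1 -> (C,1)->write 1,move L,goto D. Now: state=D, head=-2, tape[-3..3]=0010110 (head:  ^)
Step 14: in state D at pos -2, read 0 -> (D,0)->write 1,move L,goto A. Now: state=A, head=-3, tape[-4..3]=00110110 (head:  ^)
Step 15: in state A at pos -3, read 0 -> (A,0)->write 1,move R,goto H. Now: state=H, head=-2, tape[-4..3]=01110110 (head:   ^)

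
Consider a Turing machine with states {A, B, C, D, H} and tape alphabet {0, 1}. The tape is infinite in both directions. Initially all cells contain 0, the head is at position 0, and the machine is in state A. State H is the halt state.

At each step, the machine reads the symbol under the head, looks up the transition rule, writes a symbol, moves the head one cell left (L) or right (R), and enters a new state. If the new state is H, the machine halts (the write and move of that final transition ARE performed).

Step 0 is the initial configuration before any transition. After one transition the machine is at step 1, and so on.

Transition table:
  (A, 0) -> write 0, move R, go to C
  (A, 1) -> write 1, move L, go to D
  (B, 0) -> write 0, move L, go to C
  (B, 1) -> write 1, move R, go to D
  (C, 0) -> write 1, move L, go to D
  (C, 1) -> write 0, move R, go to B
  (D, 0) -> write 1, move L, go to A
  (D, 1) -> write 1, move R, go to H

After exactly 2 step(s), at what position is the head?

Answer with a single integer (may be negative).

Answer: 0

Derivation:
Step 1: in state A at pos 0, read 0 -> (A,0)->write 0,move R,goto C. Now: state=C, head=1, tape[-1..2]=0000 (head:   ^)
Step 2: in state C at pos 1, read 0 -> (C,0)->write 1,move L,goto D. Now: state=D, head=0, tape[-1..2]=0010 (head:  ^)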